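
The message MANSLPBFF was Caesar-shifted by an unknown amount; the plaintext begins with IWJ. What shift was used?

4

From the crib: M(12)−I(8)=4, so the shift is 4.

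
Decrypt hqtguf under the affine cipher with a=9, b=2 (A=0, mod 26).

pqzmcj

The inverse of 9 mod 26 is 3, since 9·3=27≡1. Apply D(y)=3·(y−2) mod 26:
h(7): 3·(7−2)=15 → p
q(16): 3·(16−2)=42≡16 → q
t(19): 3·(19−2)=51≡25 → z
g(6): 3·(6−2)=12 → m
u(20): 3·(20−2)=54≡2 → c
f(5): 3·(5−2)=9 → j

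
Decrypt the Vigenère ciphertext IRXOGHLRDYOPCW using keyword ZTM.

JYLPNVMYRZVDDD

Repeat the key across the ciphertext: ZTMZTMZTMZTMZT
I(8)−Z(25): -17≡9 → J
R(17)−T(19): -2≡24 → Y
X(23)−M(12): 11 → L
O(14)−Z(25): -11≡15 → P
G(6)−T(19): -13≡13 → N
H(7)−M(12): -5≡21 → V
L(11)−Z(25): -14≡12 → M
R(17)−T(19): -2≡24 → Y
D(3)−M(12): -9≡17 → R
Y(24)−Z(25): -1≡25 → Z
O(14)−T(19): -5≡21 → V
P(15)−M(12): 3 → D
C(2)−Z(25): -23≡3 → D
W(22)−T(19): 3 → D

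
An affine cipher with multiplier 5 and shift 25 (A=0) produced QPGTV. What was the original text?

The inverse of 5 mod 26 is 21, since 5·21=105≡1. Apply D(y)=21·(y−25) mod 26:
Q(16): 21·(16−25)=-189≡19 → T
P(15): 21·(15−25)=-210≡24 → Y
G(6): 21·(6−25)=-399≡17 → R
T(19): 21·(19−25)=-126≡4 → E
V(21): 21·(21−25)=-84≡20 → U

TYREU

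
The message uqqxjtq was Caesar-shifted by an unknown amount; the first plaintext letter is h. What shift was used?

13

From the crib: u(20)−h(7)=13, so the shift is 13.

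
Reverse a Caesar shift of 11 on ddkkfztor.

d(3): 3−11=-8≡18 → s
d(3): 3−11=-8≡18 → s
k(10): 10−11=-1≡25 → z
k(10): 10−11=-1≡25 → z
f(5): 5−11=-6≡20 → u
z(25): 25−11=14 → o
t(19): 19−11=8 → i
o(14): 14−11=3 → d
r(17): 17−11=6 → g

sszzuoidg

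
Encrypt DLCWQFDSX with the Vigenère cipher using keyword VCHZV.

YNJVLAFZW

Repeat the key across the message: VCHZVVCHZ
D(3)+V(21): 24 → Y
L(11)+C(2): 13 → N
C(2)+H(7): 9 → J
W(22)+Z(25): 47≡21 → V
Q(16)+V(21): 37≡11 → L
F(5)+V(21): 26≡0 → A
D(3)+C(2): 5 → F
S(18)+H(7): 25 → Z
X(23)+Z(25): 48≡22 → W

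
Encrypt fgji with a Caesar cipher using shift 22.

bcfe

f(5): 5+22=27≡1 → b
g(6): 6+22=28≡2 → c
j(9): 9+22=31≡5 → f
i(8): 8+22=30≡4 → e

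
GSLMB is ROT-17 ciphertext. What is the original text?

PBUVK

G(6): 6−17=-11≡15 → P
S(18): 18−17=1 → B
L(11): 11−17=-6≡20 → U
M(12): 12−17=-5≡21 → V
B(1): 1−17=-16≡10 → K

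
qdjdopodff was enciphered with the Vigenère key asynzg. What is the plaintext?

Repeat the key across the ciphertext: asynzgasyn
q(16)−a(0): 16 → q
d(3)−s(18): -15≡11 → l
j(9)−y(24): -15≡11 → l
d(3)−n(13): -10≡16 → q
o(14)−z(25): -11≡15 → p
p(15)−g(6): 9 → j
o(14)−a(0): 14 → o
d(3)−s(18): -15≡11 → l
f(5)−y(24): -19≡7 → h
f(5)−n(13): -8≡18 → s

qllqpjolhs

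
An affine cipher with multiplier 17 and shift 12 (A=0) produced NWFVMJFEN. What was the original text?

The inverse of 17 mod 26 is 23, since 17·23=391≡1. Apply D(y)=23·(y−12) mod 26:
N(13): 23·(13−12)=23 → X
W(22): 23·(22−12)=230≡22 → W
F(5): 23·(5−12)=-161≡21 → V
V(21): 23·(21−12)=207≡25 → Z
M(12): 23·(12−12)=0 → A
J(9): 23·(9−12)=-69≡9 → J
F(5): 23·(5−12)=-161≡21 → V
E(4): 23·(4−12)=-184≡24 → Y
N(13): 23·(13−12)=23 → X

XWVZAJVYX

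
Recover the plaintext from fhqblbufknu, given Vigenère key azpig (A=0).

fibtfbvqchu

Repeat the key across the ciphertext: azpigazpiga
f(5)−a(0): 5 → f
h(7)−z(25): -18≡8 → i
q(16)−p(15): 1 → b
b(1)−i(8): -7≡19 → t
l(11)−g(6): 5 → f
b(1)−a(0): 1 → b
u(20)−z(25): -5≡21 → v
f(5)−p(15): -10≡16 → q
k(10)−i(8): 2 → c
n(13)−g(6): 7 → h
u(20)−a(0): 20 → u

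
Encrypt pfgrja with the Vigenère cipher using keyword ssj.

Repeat the key across the message: ssjssj
p(15)+s(18): 33≡7 → h
f(5)+s(18): 23 → x
g(6)+j(9): 15 → p
r(17)+s(18): 35≡9 → j
j(9)+s(18): 27≡1 → b
a(0)+j(9): 9 → j

hxpjbj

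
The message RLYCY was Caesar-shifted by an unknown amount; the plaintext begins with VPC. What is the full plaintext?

From the crib: R(17)−V(21)=-4≡22, so the shift is 22.
Subtract 22 from each ciphertext letter:
R(17): 17−22=-5≡21 → V
L(11): 11−22=-11≡15 → P
Y(24): 24−22=2 → C
C(2): 2−22=-20≡6 → G
Y(24): 24−22=2 → C

VPCGC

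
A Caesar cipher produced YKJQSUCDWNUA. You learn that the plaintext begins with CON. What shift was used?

From the crib: Y(24)−C(2)=22, so the shift is 22.

22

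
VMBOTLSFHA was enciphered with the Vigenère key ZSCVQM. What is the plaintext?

Repeat the key across the ciphertext: ZSCVQMZSCV
V(21)−Z(25): -4≡22 → W
M(12)−S(18): -6≡20 → U
B(1)−C(2): -1≡25 → Z
O(14)−V(21): -7≡19 → T
T(19)−Q(16): 3 → D
L(11)−M(12): -1≡25 → Z
S(18)−Z(25): -7≡19 → T
F(5)−S(18): -13≡13 → N
H(7)−C(2): 5 → F
A(0)−V(21): -21≡5 → F

WUZTDZTNFF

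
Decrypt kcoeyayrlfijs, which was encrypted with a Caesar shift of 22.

k(10): 10−22=-12≡14 → o
c(2): 2−22=-20≡6 → g
o(14): 14−22=-8≡18 → s
e(4): 4−22=-18≡8 → i
y(24): 24−22=2 → c
a(0): 0−22=-22≡4 → e
y(24): 24−22=2 → c
r(17): 17−22=-5≡21 → v
l(11): 11−22=-11≡15 → p
f(5): 5−22=-17≡9 → j
i(8): 8−22=-14≡12 → m
j(9): 9−22=-13≡13 → n
s(18): 18−22=-4≡22 → w

ogsicecvpjmnw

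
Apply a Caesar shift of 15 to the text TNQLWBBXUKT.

T(19): 19+15=34≡8 → I
N(13): 13+15=28≡2 → C
Q(16): 16+15=31≡5 → F
L(11): 11+15=26≡0 → A
W(22): 22+15=37≡11 → L
B(1): 1+15=16 → Q
B(1): 1+15=16 → Q
X(23): 23+15=38≡12 → M
U(20): 20+15=35≡9 → J
K(10): 10+15=25 → Z
T(19): 19+15=34≡8 → I

ICFALQQMJZI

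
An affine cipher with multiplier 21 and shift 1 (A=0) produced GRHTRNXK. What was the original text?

ZCEMCIGT

The inverse of 21 mod 26 is 5, since 21·5=105≡1. Apply D(y)=5·(y−1) mod 26:
G(6): 5·(6−1)=25 → Z
R(17): 5·(17−1)=80≡2 → C
H(7): 5·(7−1)=30≡4 → E
T(19): 5·(19−1)=90≡12 → M
R(17): 5·(17−1)=80≡2 → C
N(13): 5·(13−1)=60≡8 → I
X(23): 5·(23−1)=110≡6 → G
K(10): 5·(10−1)=45≡19 → T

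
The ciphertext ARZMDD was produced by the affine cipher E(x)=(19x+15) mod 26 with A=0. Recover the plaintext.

RWGTYY

The inverse of 19 mod 26 is 11, since 19·11=209≡1. Apply D(y)=11·(y−15) mod 26:
A(0): 11·(0−15)=-165≡17 → R
R(17): 11·(17−15)=22 → W
Z(25): 11·(25−15)=110≡6 → G
M(12): 11·(12−15)=-33≡19 → T
D(3): 11·(3−15)=-132≡24 → Y
D(3): 11·(3−15)=-132≡24 → Y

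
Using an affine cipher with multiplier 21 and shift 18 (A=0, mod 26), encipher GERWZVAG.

OYLMXRSO

G(6): 21·6+18=144≡14 → O
E(4): 21·4+18=102≡24 → Y
R(17): 21·17+18=375≡11 → L
W(22): 21·22+18=480≡12 → M
Z(25): 21·25+18=543≡23 → X
V(21): 21·21+18=459≡17 → R
A(0): 21·0+18=18 → S
G(6): 21·6+18=144≡14 → O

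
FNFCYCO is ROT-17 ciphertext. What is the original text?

F(5): 5−17=-12≡14 → O
N(13): 13−17=-4≡22 → W
F(5): 5−17=-12≡14 → O
C(2): 2−17=-15≡11 → L
Y(24): 24−17=7 → H
C(2): 2−17=-15≡11 → L
O(14): 14−17=-3≡23 → X

OWOLHLX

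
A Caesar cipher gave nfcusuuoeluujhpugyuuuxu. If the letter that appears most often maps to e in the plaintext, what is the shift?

16

The most frequent ciphertext letter is u (appears 10 times).
u is position 20; e is position 4.
Shift = 16.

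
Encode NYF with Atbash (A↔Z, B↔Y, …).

MBU

N(13) → M(12)
Y(24) → B(1)
F(5) → U(20)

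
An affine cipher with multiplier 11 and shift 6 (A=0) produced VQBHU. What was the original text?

ZIJTG

The inverse of 11 mod 26 is 19, since 11·19=209≡1. Apply D(y)=19·(y−6) mod 26:
V(21): 19·(21−6)=285≡25 → Z
Q(16): 19·(16−6)=190≡8 → I
B(1): 19·(1−6)=-95≡9 → J
H(7): 19·(7−6)=19 → T
U(20): 19·(20−6)=266≡6 → G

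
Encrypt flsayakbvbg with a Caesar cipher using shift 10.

f(5): 5+10=15 → p
l(11): 11+10=21 → v
s(18): 18+10=28≡2 → c
a(0): 0+10=10 → k
y(24): 24+10=34≡8 → i
a(0): 0+10=10 → k
k(10): 10+10=20 → u
b(1): 1+10=11 → l
v(21): 21+10=31≡5 → f
b(1): 1+10=11 → l
g(6): 6+10=16 → q

pvckikulflq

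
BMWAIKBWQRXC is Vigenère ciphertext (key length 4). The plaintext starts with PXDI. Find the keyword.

MPTS

Subtract each crib letter from the matching ciphertext letter (mod 26):
B(1)−P(15)=-14≡12 → M
M(12)−X(23)=-11≡15 → P
W(22)−D(3)=19 → T
A(0)−I(8)=-8≡18 → S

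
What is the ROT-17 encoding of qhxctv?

q(16): 16+17=33≡7 → h
h(7): 7+17=24 → y
x(23): 23+17=40≡14 → o
c(2): 2+17=19 → t
t(19): 19+17=36≡10 → k
v(21): 21+17=38≡12 → m

hyotkm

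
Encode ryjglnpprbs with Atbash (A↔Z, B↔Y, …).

ibqtomkkiyh

r(17) → i(8)
y(24) → b(1)
j(9) → q(16)
g(6) → t(19)
l(11) → o(14)
n(13) → m(12)
p(15) → k(10)
p(15) → k(10)
r(17) → i(8)
b(1) → y(24)
s(18) → h(7)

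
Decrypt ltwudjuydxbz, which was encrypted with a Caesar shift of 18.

l(11): 11−18=-7≡19 → t
t(19): 19−18=1 → b
w(22): 22−18=4 → e
u(20): 20−18=2 → c
d(3): 3−18=-15≡11 → l
j(9): 9−18=-9≡17 → r
u(20): 20−18=2 → c
y(24): 24−18=6 → g
d(3): 3−18=-15≡11 → l
x(23): 23−18=5 → f
b(1): 1−18=-17≡9 → j
z(25): 25−18=7 → h

tbeclrcglfjh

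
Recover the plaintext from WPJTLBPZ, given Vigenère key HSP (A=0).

Repeat the key across the ciphertext: HSPHSPHS
W(22)−H(7): 15 → P
P(15)−S(18): -3≡23 → X
J(9)−P(15): -6≡20 → U
T(19)−H(7): 12 → M
L(11)−S(18): -7≡19 → T
B(1)−P(15): -14≡12 → M
P(15)−H(7): 8 → I
Z(25)−S(18): 7 → H

PXUMTMIH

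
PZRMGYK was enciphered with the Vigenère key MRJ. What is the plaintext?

DIIAPPY

Repeat the key across the ciphertext: MRJMRJM
P(15)−M(12): 3 → D
Z(25)−R(17): 8 → I
R(17)−J(9): 8 → I
M(12)−M(12): 0 → A
G(6)−R(17): -11≡15 → P
Y(24)−J(9): 15 → P
K(10)−M(12): -2≡24 → Y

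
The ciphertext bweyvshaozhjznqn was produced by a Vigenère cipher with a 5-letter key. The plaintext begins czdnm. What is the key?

zxblj

Subtract each crib letter from the matching ciphertext letter (mod 26):
b(1)−c(2)=-1≡25 → z
w(22)−z(25)=-3≡23 → x
e(4)−d(3)=1 → b
y(24)−n(13)=11 → l
v(21)−m(12)=9 → j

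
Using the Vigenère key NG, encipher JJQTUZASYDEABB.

Repeat the key across the message: NGNGNGNGNGNGNG
J(9)+N(13): 22 → W
J(9)+G(6): 15 → P
Q(16)+N(13): 29≡3 → D
T(19)+G(6): 25 → Z
U(20)+N(13): 33≡7 → H
Z(25)+G(6): 31≡5 → F
A(0)+N(13): 13 → N
S(18)+G(6): 24 → Y
Y(24)+N(13): 37≡11 → L
D(3)+G(6): 9 → J
E(4)+N(13): 17 → R
A(0)+G(6): 6 → G
B(1)+N(13): 14 → O
B(1)+G(6): 7 → H

WPDZHFNYLJRGOH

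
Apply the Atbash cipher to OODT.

O(14) → L(11)
O(14) → L(11)
D(3) → W(22)
T(19) → G(6)

LLWG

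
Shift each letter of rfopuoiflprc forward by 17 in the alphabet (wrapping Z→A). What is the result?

r(17): 17+17=34≡8 → i
f(5): 5+17=22 → w
o(14): 14+17=31≡5 → f
p(15): 15+17=32≡6 → g
u(20): 20+17=37≡11 → l
o(14): 14+17=31≡5 → f
i(8): 8+17=25 → z
f(5): 5+17=22 → w
l(11): 11+17=28≡2 → c
p(15): 15+17=32≡6 → g
r(17): 17+17=34≡8 → i
c(2): 2+17=19 → t

iwfglfzwcgit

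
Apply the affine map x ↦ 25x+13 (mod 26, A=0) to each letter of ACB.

A(0): 25·0+13=13 → N
C(2): 25·2+13=63≡11 → L
B(1): 25·1+13=38≡12 → M

NLM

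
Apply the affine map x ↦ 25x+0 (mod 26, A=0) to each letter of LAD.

PAX

L(11): 25·11+0=275≡15 → P
A(0): 25·0+0=0 → A
D(3): 25·3+0=75≡23 → X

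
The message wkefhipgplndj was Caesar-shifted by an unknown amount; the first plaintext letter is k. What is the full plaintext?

From the crib: w(22)−k(10)=12, so the shift is 12.
Subtract 12 from each ciphertext letter:
w(22): 22−12=10 → k
k(10): 10−12=-2≡24 → y
e(4): 4−12=-8≡18 → s
f(5): 5−12=-7≡19 → t
h(7): 7−12=-5≡21 → v
i(8): 8−12=-4≡22 → w
p(15): 15−12=3 → d
g(6): 6−12=-6≡20 → u
p(15): 15−12=3 → d
l(11): 11−12=-1≡25 → z
n(13): 13−12=1 → b
d(3): 3−12=-9≡17 → r
j(9): 9−12=-3≡23 → x

kystvwdudzbrx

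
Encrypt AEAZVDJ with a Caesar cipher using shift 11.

LPLKGOU

A(0): 0+11=11 → L
E(4): 4+11=15 → P
A(0): 0+11=11 → L
Z(25): 25+11=36≡10 → K
V(21): 21+11=32≡6 → G
D(3): 3+11=14 → O
J(9): 9+11=20 → U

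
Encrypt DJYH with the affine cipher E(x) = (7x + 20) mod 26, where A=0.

D(3): 7·3+20=41≡15 → P
J(9): 7·9+20=83≡5 → F
Y(24): 7·24+20=188≡6 → G
H(7): 7·7+20=69≡17 → R

PFGR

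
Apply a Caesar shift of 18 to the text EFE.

WXW

E(4): 4+18=22 → W
F(5): 5+18=23 → X
E(4): 4+18=22 → W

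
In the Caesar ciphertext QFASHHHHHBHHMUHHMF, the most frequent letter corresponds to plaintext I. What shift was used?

25

The most frequent ciphertext letter is H (appears 9 times).
H is position 7; I is position 8.
Shift = -1≡25.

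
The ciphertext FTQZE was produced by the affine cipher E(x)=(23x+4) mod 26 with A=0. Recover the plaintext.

RVWTA

The inverse of 23 mod 26 is 17, since 23·17=391≡1. Apply D(y)=17·(y−4) mod 26:
F(5): 17·(5−4)=17 → R
T(19): 17·(19−4)=255≡21 → V
Q(16): 17·(16−4)=204≡22 → W
Z(25): 17·(25−4)=357≡19 → T
E(4): 17·(4−4)=0 → A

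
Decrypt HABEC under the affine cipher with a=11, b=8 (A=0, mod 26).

The inverse of 11 mod 26 is 19, since 11·19=209≡1. Apply D(y)=19·(y−8) mod 26:
H(7): 19·(7−8)=-19≡7 → H
A(0): 19·(0−8)=-152≡4 → E
B(1): 19·(1−8)=-133≡23 → X
E(4): 19·(4−8)=-76≡2 → C
C(2): 19·(2−8)=-114≡16 → Q

HEXCQ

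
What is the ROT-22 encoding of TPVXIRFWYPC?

PLRTENBSULY

T(19): 19+22=41≡15 → P
P(15): 15+22=37≡11 → L
V(21): 21+22=43≡17 → R
X(23): 23+22=45≡19 → T
I(8): 8+22=30≡4 → E
R(17): 17+22=39≡13 → N
F(5): 5+22=27≡1 → B
W(22): 22+22=44≡18 → S
Y(24): 24+22=46≡20 → U
P(15): 15+22=37≡11 → L
C(2): 2+22=24 → Y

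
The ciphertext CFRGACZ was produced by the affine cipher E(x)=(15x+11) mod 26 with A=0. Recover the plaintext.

PKQRBPU

The inverse of 15 mod 26 is 7, since 15·7=105≡1. Apply D(y)=7·(y−11) mod 26:
C(2): 7·(2−11)=-63≡15 → P
F(5): 7·(5−11)=-42≡10 → K
R(17): 7·(17−11)=42≡16 → Q
G(6): 7·(6−11)=-35≡17 → R
A(0): 7·(0−11)=-77≡1 → B
C(2): 7·(2−11)=-63≡15 → P
Z(25): 7·(25−11)=98≡20 → U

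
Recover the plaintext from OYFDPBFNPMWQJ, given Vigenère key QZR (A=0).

Repeat the key across the ciphertext: QZRQZRQZRQZRQ
O(14)−Q(16): -2≡24 → Y
Y(24)−Z(25): -1≡25 → Z
F(5)−R(17): -12≡14 → O
D(3)−Q(16): -13≡13 → N
P(15)−Z(25): -10≡16 → Q
B(1)−R(17): -16≡10 → K
F(5)−Q(16): -11≡15 → P
N(13)−Z(25): -12≡14 → O
P(15)−R(17): -2≡24 → Y
M(12)−Q(16): -4≡22 → W
W(22)−Z(25): -3≡23 → X
Q(16)−R(17): -1≡25 → Z
J(9)−Q(16): -7≡19 → T

YZONQKPOYWXZT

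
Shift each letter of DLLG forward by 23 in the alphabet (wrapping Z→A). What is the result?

AIID

D(3): 3+23=26≡0 → A
L(11): 11+23=34≡8 → I
L(11): 11+23=34≡8 → I
G(6): 6+23=29≡3 → D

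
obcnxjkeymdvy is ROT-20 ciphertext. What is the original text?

uhitdpqkesjbe

o(14): 14−20=-6≡20 → u
b(1): 1−20=-19≡7 → h
c(2): 2−20=-18≡8 → i
n(13): 13−20=-7≡19 → t
x(23): 23−20=3 → d
j(9): 9−20=-11≡15 → p
k(10): 10−20=-10≡16 → q
e(4): 4−20=-16≡10 → k
y(24): 24−20=4 → e
m(12): 12−20=-8≡18 → s
d(3): 3−20=-17≡9 → j
v(21): 21−20=1 → b
y(24): 24−20=4 → e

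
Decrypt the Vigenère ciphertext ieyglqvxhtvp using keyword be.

Repeat the key across the ciphertext: bebebebebebe
i(8)−b(1): 7 → h
e(4)−e(4): 0 → a
y(24)−b(1): 23 → x
g(6)−e(4): 2 → c
l(11)−b(1): 10 → k
q(16)−e(4): 12 → m
v(21)−b(1): 20 → u
x(23)−e(4): 19 → t
h(7)−b(1): 6 → g
t(19)−e(4): 15 → p
v(21)−b(1): 20 → u
p(15)−e(4): 11 → l

haxckmutgpul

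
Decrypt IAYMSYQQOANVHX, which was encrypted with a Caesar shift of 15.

TLJXDJBBZLYGSI

I(8): 8−15=-7≡19 → T
A(0): 0−15=-15≡11 → L
Y(24): 24−15=9 → J
M(12): 12−15=-3≡23 → X
S(18): 18−15=3 → D
Y(24): 24−15=9 → J
Q(16): 16−15=1 → B
Q(16): 16−15=1 → B
O(14): 14−15=-1≡25 → Z
A(0): 0−15=-15≡11 → L
N(13): 13−15=-2≡24 → Y
V(21): 21−15=6 → G
H(7): 7−15=-8≡18 → S
X(23): 23−15=8 → I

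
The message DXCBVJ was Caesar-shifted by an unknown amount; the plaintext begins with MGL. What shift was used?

17

From the crib: D(3)−M(12)=-9≡17, so the shift is 17.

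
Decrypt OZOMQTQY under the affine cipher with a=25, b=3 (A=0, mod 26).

PEPRNKNF

The inverse of 25 mod 26 is 25, since 25·25=625≡1. Apply D(y)=25·(y−3) mod 26:
O(14): 25·(14−3)=275≡15 → P
Z(25): 25·(25−3)=550≡4 → E
O(14): 25·(14−3)=275≡15 → P
M(12): 25·(12−3)=225≡17 → R
Q(16): 25·(16−3)=325≡13 → N
T(19): 25·(19−3)=400≡10 → K
Q(16): 25·(16−3)=325≡13 → N
Y(24): 25·(24−3)=525≡5 → F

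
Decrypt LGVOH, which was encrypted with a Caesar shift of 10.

BWLEX

L(11): 11−10=1 → B
G(6): 6−10=-4≡22 → W
V(21): 21−10=11 → L
O(14): 14−10=4 → E
H(7): 7−10=-3≡23 → X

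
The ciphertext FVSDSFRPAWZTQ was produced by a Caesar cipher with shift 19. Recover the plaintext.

MCZKZMYWHDGAX

F(5): 5−19=-14≡12 → M
V(21): 21−19=2 → C
S(18): 18−19=-1≡25 → Z
D(3): 3−19=-16≡10 → K
S(18): 18−19=-1≡25 → Z
F(5): 5−19=-14≡12 → M
R(17): 17−19=-2≡24 → Y
P(15): 15−19=-4≡22 → W
A(0): 0−19=-19≡7 → H
W(22): 22−19=3 → D
Z(25): 25−19=6 → G
T(19): 19−19=0 → A
Q(16): 16−19=-3≡23 → X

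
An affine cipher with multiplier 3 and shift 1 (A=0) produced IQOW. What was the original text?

LFNH

The inverse of 3 mod 26 is 9, since 3·9=27≡1. Apply D(y)=9·(y−1) mod 26:
I(8): 9·(8−1)=63≡11 → L
Q(16): 9·(16−1)=135≡5 → F
O(14): 9·(14−1)=117≡13 → N
W(22): 9·(22−1)=189≡7 → H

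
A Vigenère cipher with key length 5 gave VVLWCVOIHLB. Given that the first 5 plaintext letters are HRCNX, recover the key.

OEJJF

Subtract each crib letter from the matching ciphertext letter (mod 26):
V(21)−H(7)=14 → O
V(21)−R(17)=4 → E
L(11)−C(2)=9 → J
W(22)−N(13)=9 → J
C(2)−X(23)=-21≡5 → F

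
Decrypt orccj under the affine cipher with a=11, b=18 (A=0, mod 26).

The inverse of 11 mod 26 is 19, since 11·19=209≡1. Apply D(y)=19·(y−18) mod 26:
o(14): 19·(14−18)=-76≡2 → c
r(17): 19·(17−18)=-19≡7 → h
c(2): 19·(2−18)=-304≡8 → i
c(2): 19·(2−18)=-304≡8 → i
j(9): 19·(9−18)=-171≡11 → l

chiil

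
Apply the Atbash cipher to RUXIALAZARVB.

R(17) → I(8)
U(20) → F(5)
X(23) → C(2)
I(8) → R(17)
A(0) → Z(25)
L(11) → O(14)
A(0) → Z(25)
Z(25) → A(0)
A(0) → Z(25)
R(17) → I(8)
V(21) → E(4)
B(1) → Y(24)

IFCRZOZAZIEY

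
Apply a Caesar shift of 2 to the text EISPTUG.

E(4): 4+2=6 → G
I(8): 8+2=10 → K
S(18): 18+2=20 → U
P(15): 15+2=17 → R
T(19): 19+2=21 → V
U(20): 20+2=22 → W
G(6): 6+2=8 → I

GKURVWI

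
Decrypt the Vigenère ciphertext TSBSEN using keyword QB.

DRLROM

Repeat the key across the ciphertext: QBQBQB
T(19)−Q(16): 3 → D
S(18)−B(1): 17 → R
B(1)−Q(16): -15≡11 → L
S(18)−B(1): 17 → R
E(4)−Q(16): -12≡14 → O
N(13)−B(1): 12 → M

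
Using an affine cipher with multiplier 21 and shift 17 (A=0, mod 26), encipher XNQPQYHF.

GEPUPBIS

X(23): 21·23+17=500≡6 → G
N(13): 21·13+17=290≡4 → E
Q(16): 21·16+17=353≡15 → P
P(15): 21·15+17=332≡20 → U
Q(16): 21·16+17=353≡15 → P
Y(24): 21·24+17=521≡1 → B
H(7): 21·7+17=164≡8 → I
F(5): 21·5+17=122≡18 → S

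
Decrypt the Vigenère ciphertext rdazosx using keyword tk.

Repeat the key across the ciphertext: tktktkt
r(17)−t(19): -2≡24 → y
d(3)−k(10): -7≡19 → t
a(0)−t(19): -19≡7 → h
z(25)−k(10): 15 → p
o(14)−t(19): -5≡21 → v
s(18)−k(10): 8 → i
x(23)−t(19): 4 → e

ythpvie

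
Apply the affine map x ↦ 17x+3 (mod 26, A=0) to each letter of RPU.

GYF

R(17): 17·17+3=292≡6 → G
P(15): 17·15+3=258≡24 → Y
U(20): 17·20+3=343≡5 → F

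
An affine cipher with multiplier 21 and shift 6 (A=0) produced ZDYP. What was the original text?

The inverse of 21 mod 26 is 5, since 21·5=105≡1. Apply D(y)=5·(y−6) mod 26:
Z(25): 5·(25−6)=95≡17 → R
D(3): 5·(3−6)=-15≡11 → L
Y(24): 5·(24−6)=90≡12 → M
P(15): 5·(15−6)=45≡19 → T

RLMT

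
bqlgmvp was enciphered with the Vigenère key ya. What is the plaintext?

Repeat the key across the ciphertext: yayayay
b(1)−y(24): -23≡3 → d
q(16)−a(0): 16 → q
l(11)−y(24): -13≡13 → n
g(6)−a(0): 6 → g
m(12)−y(24): -12≡14 → o
v(21)−a(0): 21 → v
p(15)−y(24): -9≡17 → r

dqngovr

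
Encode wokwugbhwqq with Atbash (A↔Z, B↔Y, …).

w(22) → d(3)
o(14) → l(11)
k(10) → p(15)
w(22) → d(3)
u(20) → f(5)
g(6) → t(19)
b(1) → y(24)
h(7) → s(18)
w(22) → d(3)
q(16) → j(9)
q(16) → j(9)

dlpdftysdjj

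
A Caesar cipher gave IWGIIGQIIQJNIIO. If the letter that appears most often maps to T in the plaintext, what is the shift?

15

The most frequent ciphertext letter is I (appears 7 times).
I is position 8; T is position 19.
Shift = -11≡15.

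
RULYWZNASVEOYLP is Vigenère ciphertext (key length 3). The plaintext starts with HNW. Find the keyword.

KHP

Subtract each crib letter from the matching ciphertext letter (mod 26):
R(17)−H(7)=10 → K
U(20)−N(13)=7 → H
L(11)−W(22)=-11≡15 → P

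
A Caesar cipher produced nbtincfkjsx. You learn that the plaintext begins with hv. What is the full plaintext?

From the crib: n(13)−h(7)=6, so the shift is 6.
Subtract 6 from each ciphertext letter:
n(13): 13−6=7 → h
b(1): 1−6=-5≡21 → v
t(19): 19−6=13 → n
i(8): 8−6=2 → c
n(13): 13−6=7 → h
c(2): 2−6=-4≡22 → w
f(5): 5−6=-1≡25 → z
k(10): 10−6=4 → e
j(9): 9−6=3 → d
s(18): 18−6=12 → m
x(23): 23−6=17 → r

hvnchwzedmr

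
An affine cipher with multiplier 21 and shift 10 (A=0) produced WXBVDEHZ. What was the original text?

INHDRWLX

The inverse of 21 mod 26 is 5, since 21·5=105≡1. Apply D(y)=5·(y−10) mod 26:
W(22): 5·(22−10)=60≡8 → I
X(23): 5·(23−10)=65≡13 → N
B(1): 5·(1−10)=-45≡7 → H
V(21): 5·(21−10)=55≡3 → D
D(3): 5·(3−10)=-35≡17 → R
E(4): 5·(4−10)=-30≡22 → W
H(7): 5·(7−10)=-15≡11 → L
Z(25): 5·(25−10)=75≡23 → X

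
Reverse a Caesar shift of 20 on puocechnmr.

p(15): 15−20=-5≡21 → v
u(20): 20−20=0 → a
o(14): 14−20=-6≡20 → u
c(2): 2−20=-18≡8 → i
e(4): 4−20=-16≡10 → k
c(2): 2−20=-18≡8 → i
h(7): 7−20=-13≡13 → n
n(13): 13−20=-7≡19 → t
m(12): 12−20=-8≡18 → s
r(17): 17−20=-3≡23 → x

vauikintsx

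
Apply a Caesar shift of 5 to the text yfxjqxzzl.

dkcovceeq

y(24): 24+5=29≡3 → d
f(5): 5+5=10 → k
x(23): 23+5=28≡2 → c
j(9): 9+5=14 → o
q(16): 16+5=21 → v
x(23): 23+5=28≡2 → c
z(25): 25+5=30≡4 → e
z(25): 25+5=30≡4 → e
l(11): 11+5=16 → q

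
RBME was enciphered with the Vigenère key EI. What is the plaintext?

Repeat the key across the ciphertext: EIEI
R(17)−E(4): 13 → N
B(1)−I(8): -7≡19 → T
M(12)−E(4): 8 → I
E(4)−I(8): -4≡22 → W

NTIW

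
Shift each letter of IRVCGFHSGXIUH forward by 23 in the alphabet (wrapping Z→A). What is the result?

I(8): 8+23=31≡5 → F
R(17): 17+23=40≡14 → O
V(21): 21+23=44≡18 → S
C(2): 2+23=25 → Z
G(6): 6+23=29≡3 → D
F(5): 5+23=28≡2 → C
H(7): 7+23=30≡4 → E
S(18): 18+23=41≡15 → P
G(6): 6+23=29≡3 → D
X(23): 23+23=46≡20 → U
I(8): 8+23=31≡5 → F
U(20): 20+23=43≡17 → R
H(7): 7+23=30≡4 → E

FOSZDCEPDUFRE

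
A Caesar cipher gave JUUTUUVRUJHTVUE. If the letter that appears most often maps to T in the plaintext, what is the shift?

The most frequent ciphertext letter is U (appears 6 times).
U is position 20; T is position 19.
Shift = 1.

1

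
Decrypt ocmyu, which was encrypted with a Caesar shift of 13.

bpzlh

o(14): 14−13=1 → b
c(2): 2−13=-11≡15 → p
m(12): 12−13=-1≡25 → z
y(24): 24−13=11 → l
u(20): 20−13=7 → h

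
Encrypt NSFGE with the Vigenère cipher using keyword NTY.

ALDTX

Repeat the key across the message: NTYNT
N(13)+N(13): 26≡0 → A
S(18)+T(19): 37≡11 → L
F(5)+Y(24): 29≡3 → D
G(6)+N(13): 19 → T
E(4)+T(19): 23 → X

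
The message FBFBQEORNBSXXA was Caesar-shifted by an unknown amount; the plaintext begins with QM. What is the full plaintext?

From the crib: F(5)−Q(16)=-11≡15, so the shift is 15.
Subtract 15 from each ciphertext letter:
F(5): 5−15=-10≡16 → Q
B(1): 1−15=-14≡12 → M
F(5): 5−15=-10≡16 → Q
B(1): 1−15=-14≡12 → M
Q(16): 16−15=1 → B
E(4): 4−15=-11≡15 → P
O(14): 14−15=-1≡25 → Z
R(17): 17−15=2 → C
N(13): 13−15=-2≡24 → Y
B(1): 1−15=-14≡12 → M
S(18): 18−15=3 → D
X(23): 23−15=8 → I
X(23): 23−15=8 → I
A(0): 0−15=-15≡11 → L

QMQMBPZCYMDIIL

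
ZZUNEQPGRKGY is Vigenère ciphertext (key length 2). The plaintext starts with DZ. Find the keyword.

Subtract each crib letter from the matching ciphertext letter (mod 26):
Z(25)−D(3)=22 → W
Z(25)−Z(25)=0 → A

WA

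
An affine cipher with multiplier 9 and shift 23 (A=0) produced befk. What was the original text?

The inverse of 9 mod 26 is 3, since 9·3=27≡1. Apply D(y)=3·(y−23) mod 26:
b(1): 3·(1−23)=-66≡12 → m
e(4): 3·(4−23)=-57≡21 → v
f(5): 3·(5−23)=-54≡24 → y
k(10): 3·(10−23)=-39≡13 → n

mvyn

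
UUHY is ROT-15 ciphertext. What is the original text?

U(20): 20−15=5 → F
U(20): 20−15=5 → F
H(7): 7−15=-8≡18 → S
Y(24): 24−15=9 → J

FFSJ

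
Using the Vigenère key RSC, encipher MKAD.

Repeat the key across the message: RSCR
M(12)+R(17): 29≡3 → D
K(10)+S(18): 28≡2 → C
A(0)+C(2): 2 → C
D(3)+R(17): 20 → U

DCCU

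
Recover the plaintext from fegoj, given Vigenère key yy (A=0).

Repeat the key across the ciphertext: yyyyy
f(5)−y(24): -19≡7 → h
e(4)−y(24): -20≡6 → g
g(6)−y(24): -18≡8 → i
o(14)−y(24): -10≡16 → q
j(9)−y(24): -15≡11 → l

hgiql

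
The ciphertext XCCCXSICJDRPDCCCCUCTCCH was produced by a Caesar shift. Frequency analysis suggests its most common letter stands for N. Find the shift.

15

The most frequent ciphertext letter is C (appears 11 times).
C is position 2; N is position 13.
Shift = -11≡15.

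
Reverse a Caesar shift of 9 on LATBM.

L(11): 11−9=2 → C
A(0): 0−9=-9≡17 → R
T(19): 19−9=10 → K
B(1): 1−9=-8≡18 → S
M(12): 12−9=3 → D

CRKSD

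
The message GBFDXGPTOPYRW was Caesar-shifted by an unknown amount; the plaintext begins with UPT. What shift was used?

From the crib: G(6)−U(20)=-14≡12, so the shift is 12.

12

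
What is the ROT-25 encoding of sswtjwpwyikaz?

rrvsivovxhjzy

s(18): 18+25=43≡17 → r
s(18): 18+25=43≡17 → r
w(22): 22+25=47≡21 → v
t(19): 19+25=44≡18 → s
j(9): 9+25=34≡8 → i
w(22): 22+25=47≡21 → v
p(15): 15+25=40≡14 → o
w(22): 22+25=47≡21 → v
y(24): 24+25=49≡23 → x
i(8): 8+25=33≡7 → h
k(10): 10+25=35≡9 → j
a(0): 0+25=25 → z
z(25): 25+25=50≡24 → y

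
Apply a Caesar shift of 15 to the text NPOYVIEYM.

N(13): 13+15=28≡2 → C
P(15): 15+15=30≡4 → E
O(14): 14+15=29≡3 → D
Y(24): 24+15=39≡13 → N
V(21): 21+15=36≡10 → K
I(8): 8+15=23 → X
E(4): 4+15=19 → T
Y(24): 24+15=39≡13 → N
M(12): 12+15=27≡1 → B

CEDNKXTNB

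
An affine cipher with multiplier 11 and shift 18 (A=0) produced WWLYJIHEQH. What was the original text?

The inverse of 11 mod 26 is 19, since 11·19=209≡1. Apply D(y)=19·(y−18) mod 26:
W(22): 19·(22−18)=76≡24 → Y
W(22): 19·(22−18)=76≡24 → Y
L(11): 19·(11−18)=-133≡23 → X
Y(24): 19·(24−18)=114≡10 → K
J(9): 19·(9−18)=-171≡11 → L
I(8): 19·(8−18)=-190≡18 → S
H(7): 19·(7−18)=-209≡25 → Z
E(4): 19·(4−18)=-266≡20 → U
Q(16): 19·(16−18)=-38≡14 → O
H(7): 19·(7−18)=-209≡25 → Z

YYXKLSZUOZ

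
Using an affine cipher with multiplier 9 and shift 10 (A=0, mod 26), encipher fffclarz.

f(5): 9·5+10=55≡3 → d
f(5): 9·5+10=55≡3 → d
f(5): 9·5+10=55≡3 → d
c(2): 9·2+10=28≡2 → c
l(11): 9·11+10=109≡5 → f
a(0): 9·0+10=10 → k
r(17): 9·17+10=163≡7 → h
z(25): 9·25+10=235≡1 → b

dddcfkhb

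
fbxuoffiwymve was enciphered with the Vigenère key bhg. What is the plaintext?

Repeat the key across the ciphertext: bhgbhgbhgbhgb
f(5)−b(1): 4 → e
b(1)−h(7): -6≡20 → u
x(23)−g(6): 17 → r
u(20)−b(1): 19 → t
o(14)−h(7): 7 → h
f(5)−g(6): -1≡25 → z
f(5)−b(1): 4 → e
i(8)−h(7): 1 → b
w(22)−g(6): 16 → q
y(24)−b(1): 23 → x
m(12)−h(7): 5 → f
v(21)−g(6): 15 → p
e(4)−b(1): 3 → d

eurthzebqxfpd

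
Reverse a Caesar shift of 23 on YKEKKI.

Y(24): 24−23=1 → B
K(10): 10−23=-13≡13 → N
E(4): 4−23=-19≡7 → H
K(10): 10−23=-13≡13 → N
K(10): 10−23=-13≡13 → N
I(8): 8−23=-15≡11 → L

BNHNNL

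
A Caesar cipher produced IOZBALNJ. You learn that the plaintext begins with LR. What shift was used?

23

From the crib: I(8)−L(11)=-3≡23, so the shift is 23.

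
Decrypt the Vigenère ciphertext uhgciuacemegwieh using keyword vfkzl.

zcwdxzvsfbjbmjtm

Repeat the key across the ciphertext: vfkzlvfkzlvfkzlv
u(20)−v(21): -1≡25 → z
h(7)−f(5): 2 → c
g(6)−k(10): -4≡22 → w
c(2)−z(25): -23≡3 → d
i(8)−l(11): -3≡23 → x
u(20)−v(21): -1≡25 → z
a(0)−f(5): -5≡21 → v
c(2)−k(10): -8≡18 → s
e(4)−z(25): -21≡5 → f
m(12)−l(11): 1 → b
e(4)−v(21): -17≡9 → j
g(6)−f(5): 1 → b
w(22)−k(10): 12 → m
i(8)−z(25): -17≡9 → j
e(4)−l(11): -7≡19 → t
h(7)−v(21): -14≡12 → m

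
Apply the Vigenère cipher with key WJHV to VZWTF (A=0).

Repeat the key across the message: WJHVW
V(21)+W(22): 43≡17 → R
Z(25)+J(9): 34≡8 → I
W(22)+H(7): 29≡3 → D
T(19)+V(21): 40≡14 → O
F(5)+W(22): 27≡1 → B

RIDOB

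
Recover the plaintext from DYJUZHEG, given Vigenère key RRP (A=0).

MHUDISNP

Repeat the key across the ciphertext: RRPRRPRR
D(3)−R(17): -14≡12 → M
Y(24)−R(17): 7 → H
J(9)−P(15): -6≡20 → U
U(20)−R(17): 3 → D
Z(25)−R(17): 8 → I
H(7)−P(15): -8≡18 → S
E(4)−R(17): -13≡13 → N
G(6)−R(17): -11≡15 → P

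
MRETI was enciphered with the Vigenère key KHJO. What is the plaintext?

Repeat the key across the ciphertext: KHJOK
M(12)−K(10): 2 → C
R(17)−H(7): 10 → K
E(4)−J(9): -5≡21 → V
T(19)−O(14): 5 → F
I(8)−K(10): -2≡24 → Y

CKVFY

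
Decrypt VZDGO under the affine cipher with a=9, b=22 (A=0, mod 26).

XJVEC

The inverse of 9 mod 26 is 3, since 9·3=27≡1. Apply D(y)=3·(y−22) mod 26:
V(21): 3·(21−22)=-3≡23 → X
Z(25): 3·(25−22)=9 → J
D(3): 3·(3−22)=-57≡21 → V
G(6): 3·(6−22)=-48≡4 → E
O(14): 3·(14−22)=-24≡2 → C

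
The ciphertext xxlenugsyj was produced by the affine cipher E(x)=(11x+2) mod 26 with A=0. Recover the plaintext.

jjpmbeyscd

The inverse of 11 mod 26 is 19, since 11·19=209≡1. Apply D(y)=19·(y−2) mod 26:
x(23): 19·(23−2)=399≡9 → j
x(23): 19·(23−2)=399≡9 → j
l(11): 19·(11−2)=171≡15 → p
e(4): 19·(4−2)=38≡12 → m
n(13): 19·(13−2)=209≡1 → b
u(20): 19·(20−2)=342≡4 → e
g(6): 19·(6−2)=76≡24 → y
s(18): 19·(18−2)=304≡18 → s
y(24): 19·(24−2)=418≡2 → c
j(9): 19·(9−2)=133≡3 → d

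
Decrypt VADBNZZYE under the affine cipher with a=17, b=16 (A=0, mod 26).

The inverse of 17 mod 26 is 23, since 17·23=391≡1. Apply D(y)=23·(y−16) mod 26:
V(21): 23·(21−16)=115≡11 → L
A(0): 23·(0−16)=-368≡22 → W
D(3): 23·(3−16)=-299≡13 → N
B(1): 23·(1−16)=-345≡19 → T
N(13): 23·(13−16)=-69≡9 → J
Z(25): 23·(25−16)=207≡25 → Z
Z(25): 23·(25−16)=207≡25 → Z
Y(24): 23·(24−16)=184≡2 → C
E(4): 23·(4−16)=-276≡10 → K

LWNTJZZCK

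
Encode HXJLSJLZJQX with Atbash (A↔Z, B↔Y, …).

H(7) → S(18)
X(23) → C(2)
J(9) → Q(16)
L(11) → O(14)
S(18) → H(7)
J(9) → Q(16)
L(11) → O(14)
Z(25) → A(0)
J(9) → Q(16)
Q(16) → J(9)
X(23) → C(2)

SCQOHQOAQJC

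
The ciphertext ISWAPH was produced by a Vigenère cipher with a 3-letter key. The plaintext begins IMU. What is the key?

AGC

Subtract each crib letter from the matching ciphertext letter (mod 26):
I(8)−I(8)=0 → A
S(18)−M(12)=6 → G
W(22)−U(20)=2 → C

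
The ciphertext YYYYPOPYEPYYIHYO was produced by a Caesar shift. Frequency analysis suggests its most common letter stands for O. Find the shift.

The most frequent ciphertext letter is Y (appears 8 times).
Y is position 24; O is position 14.
Shift = 10.

10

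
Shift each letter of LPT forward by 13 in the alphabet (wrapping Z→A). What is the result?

L(11): 11+13=24 → Y
P(15): 15+13=28≡2 → C
T(19): 19+13=32≡6 → G

YCG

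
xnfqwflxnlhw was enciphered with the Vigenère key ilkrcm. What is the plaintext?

Repeat the key across the ciphertext: ilkrcmilkrcm
x(23)−i(8): 15 → p
n(13)−l(11): 2 → c
f(5)−k(10): -5≡21 → v
q(16)−r(17): -1≡25 → z
w(22)−c(2): 20 → u
f(5)−m(12): -7≡19 → t
l(11)−i(8): 3 → d
x(23)−l(11): 12 → m
n(13)−k(10): 3 → d
l(11)−r(17): -6≡20 → u
h(7)−c(2): 5 → f
w(22)−m(12): 10 → k

pcvzutdmdufk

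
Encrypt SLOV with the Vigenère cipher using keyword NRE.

FCSI

Repeat the key across the message: NREN
S(18)+N(13): 31≡5 → F
L(11)+R(17): 28≡2 → C
O(14)+E(4): 18 → S
V(21)+N(13): 34≡8 → I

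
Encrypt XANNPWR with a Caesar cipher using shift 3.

ADQQSZU

X(23): 23+3=26≡0 → A
A(0): 0+3=3 → D
N(13): 13+3=16 → Q
N(13): 13+3=16 → Q
P(15): 15+3=18 → S
W(22): 22+3=25 → Z
R(17): 17+3=20 → U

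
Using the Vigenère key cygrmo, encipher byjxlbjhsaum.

Repeat the key across the message: cygrmocygrmo
b(1)+c(2): 3 → d
y(24)+y(24): 48≡22 → w
j(9)+g(6): 15 → p
x(23)+r(17): 40≡14 → o
l(11)+m(12): 23 → x
b(1)+o(14): 15 → p
j(9)+c(2): 11 → l
h(7)+y(24): 31≡5 → f
s(18)+g(6): 24 → y
a(0)+r(17): 17 → r
u(20)+m(12): 32≡6 → g
m(12)+o(14): 26≡0 → a

dwpoxplfyrga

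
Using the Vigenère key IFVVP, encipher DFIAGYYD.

LKDVVGDY

Repeat the key across the message: IFVVPIFV
D(3)+I(8): 11 → L
F(5)+F(5): 10 → K
I(8)+V(21): 29≡3 → D
A(0)+V(21): 21 → V
G(6)+P(15): 21 → V
Y(24)+I(8): 32≡6 → G
Y(24)+F(5): 29≡3 → D
D(3)+V(21): 24 → Y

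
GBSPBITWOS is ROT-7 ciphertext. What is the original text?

ZULIUBMPHL

G(6): 6−7=-1≡25 → Z
B(1): 1−7=-6≡20 → U
S(18): 18−7=11 → L
P(15): 15−7=8 → I
B(1): 1−7=-6≡20 → U
I(8): 8−7=1 → B
T(19): 19−7=12 → M
W(22): 22−7=15 → P
O(14): 14−7=7 → H
S(18): 18−7=11 → L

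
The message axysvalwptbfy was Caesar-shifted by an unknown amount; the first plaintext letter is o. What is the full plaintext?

From the crib: a(0)−o(14)=-14≡12, so the shift is 12.
Subtract 12 from each ciphertext letter:
a(0): 0−12=-12≡14 → o
x(23): 23−12=11 → l
y(24): 24−12=12 → m
s(18): 18−12=6 → g
v(21): 21−12=9 → j
a(0): 0−12=-12≡14 → o
l(11): 11−12=-1≡25 → z
w(22): 22−12=10 → k
p(15): 15−12=3 → d
t(19): 19−12=7 → h
b(1): 1−12=-11≡15 → p
f(5): 5−12=-7≡19 → t
y(24): 24−12=12 → m

olmgjozkdhptm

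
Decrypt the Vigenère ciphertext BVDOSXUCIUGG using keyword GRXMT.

Repeat the key across the ciphertext: GRXMTGRXMTGR
B(1)−G(6): -5≡21 → V
V(21)−R(17): 4 → E
D(3)−X(23): -20≡6 → G
O(14)−M(12): 2 → C
S(18)−T(19): -1≡25 → Z
X(23)−G(6): 17 → R
U(20)−R(17): 3 → D
C(2)−X(23): -21≡5 → F
I(8)−M(12): -4≡22 → W
U(20)−T(19): 1 → B
G(6)−G(6): 0 → A
G(6)−R(17): -11≡15 → P

VEGCZRDFWBAP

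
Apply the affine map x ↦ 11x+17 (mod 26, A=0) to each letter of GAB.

FRC

G(6): 11·6+17=83≡5 → F
A(0): 11·0+17=17 → R
B(1): 11·1+17=28≡2 → C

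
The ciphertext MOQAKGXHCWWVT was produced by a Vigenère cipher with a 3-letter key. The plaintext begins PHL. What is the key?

XHF

Subtract each crib letter from the matching ciphertext letter (mod 26):
M(12)−P(15)=-3≡23 → X
O(14)−H(7)=7 → H
Q(16)−L(11)=5 → F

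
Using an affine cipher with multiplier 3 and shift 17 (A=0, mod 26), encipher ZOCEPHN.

OHXDKME

Z(25): 3·25+17=92≡14 → O
O(14): 3·14+17=59≡7 → H
C(2): 3·2+17=23 → X
E(4): 3·4+17=29≡3 → D
P(15): 3·15+17=62≡10 → K
H(7): 3·7+17=38≡12 → M
N(13): 3·13+17=56≡4 → E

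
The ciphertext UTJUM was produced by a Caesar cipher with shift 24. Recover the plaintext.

WVLWO

U(20): 20−24=-4≡22 → W
T(19): 19−24=-5≡21 → V
J(9): 9−24=-15≡11 → L
U(20): 20−24=-4≡22 → W
M(12): 12−24=-12≡14 → O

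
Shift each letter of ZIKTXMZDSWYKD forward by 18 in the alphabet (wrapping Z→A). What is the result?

Z(25): 25+18=43≡17 → R
I(8): 8+18=26≡0 → A
K(10): 10+18=28≡2 → C
T(19): 19+18=37≡11 → L
X(23): 23+18=41≡15 → P
M(12): 12+18=30≡4 → E
Z(25): 25+18=43≡17 → R
D(3): 3+18=21 → V
S(18): 18+18=36≡10 → K
W(22): 22+18=40≡14 → O
Y(24): 24+18=42≡16 → Q
K(10): 10+18=28≡2 → C
D(3): 3+18=21 → V

RACLPERVKOQCV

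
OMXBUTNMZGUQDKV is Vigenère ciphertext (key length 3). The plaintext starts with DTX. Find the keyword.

Subtract each crib letter from the matching ciphertext letter (mod 26):
O(14)−D(3)=11 → L
M(12)−T(19)=-7≡19 → T
X(23)−X(23)=0 → A

LTA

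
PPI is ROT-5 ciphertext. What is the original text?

P(15): 15−5=10 → K
P(15): 15−5=10 → K
I(8): 8−5=3 → D

KKD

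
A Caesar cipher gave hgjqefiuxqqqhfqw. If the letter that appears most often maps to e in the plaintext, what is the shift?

The most frequent ciphertext letter is q (appears 5 times).
q is position 16; e is position 4.
Shift = 12.

12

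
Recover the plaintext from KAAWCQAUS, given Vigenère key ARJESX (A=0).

Repeat the key across the ciphertext: ARJESXARJ
K(10)−A(0): 10 → K
A(0)−R(17): -17≡9 → J
A(0)−J(9): -9≡17 → R
W(22)−E(4): 18 → S
C(2)−S(18): -16≡10 → K
Q(16)−X(23): -7≡19 → T
A(0)−A(0): 0 → A
U(20)−R(17): 3 → D
S(18)−J(9): 9 → J

KJRSKTADJ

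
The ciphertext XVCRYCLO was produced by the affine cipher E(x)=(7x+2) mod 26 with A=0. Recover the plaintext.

The inverse of 7 mod 26 is 15, since 7·15=105≡1. Apply D(y)=15·(y−2) mod 26:
X(23): 15·(23−2)=315≡3 → D
V(21): 15·(21−2)=285≡25 → Z
C(2): 15·(2−2)=0 → A
R(17): 15·(17−2)=225≡17 → R
Y(24): 15·(24−2)=330≡18 → S
C(2): 15·(2−2)=0 → A
L(11): 15·(11−2)=135≡5 → F
O(14): 15·(14−2)=180≡24 → Y

DZARSAFY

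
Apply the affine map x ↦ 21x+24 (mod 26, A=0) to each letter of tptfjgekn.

hbhzfueal

t(19): 21·19+24=423≡7 → h
p(15): 21·15+24=339≡1 → b
t(19): 21·19+24=423≡7 → h
f(5): 21·5+24=129≡25 → z
j(9): 21·9+24=213≡5 → f
g(6): 21·6+24=150≡20 → u
e(4): 21·4+24=108≡4 → e
k(10): 21·10+24=234≡0 → a
n(13): 21·13+24=297≡11 → l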